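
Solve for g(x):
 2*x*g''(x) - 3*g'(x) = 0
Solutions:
 g(x) = C1 + C2*x^(5/2)


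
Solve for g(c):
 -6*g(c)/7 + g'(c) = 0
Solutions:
 g(c) = C1*exp(6*c/7)


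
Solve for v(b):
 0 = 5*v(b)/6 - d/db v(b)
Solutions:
 v(b) = C1*exp(5*b/6)


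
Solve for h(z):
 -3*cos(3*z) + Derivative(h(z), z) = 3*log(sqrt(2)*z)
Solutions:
 h(z) = C1 + 3*z*log(z) - 3*z + 3*z*log(2)/2 + sin(3*z)


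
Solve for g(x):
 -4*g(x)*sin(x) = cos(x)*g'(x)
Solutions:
 g(x) = C1*cos(x)^4


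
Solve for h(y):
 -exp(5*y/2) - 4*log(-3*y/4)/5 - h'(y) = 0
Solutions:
 h(y) = C1 - 4*y*log(-y)/5 + 4*y*(-log(3) + 1 + 2*log(2))/5 - 2*exp(5*y/2)/5


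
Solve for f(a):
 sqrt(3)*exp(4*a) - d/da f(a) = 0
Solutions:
 f(a) = C1 + sqrt(3)*exp(4*a)/4


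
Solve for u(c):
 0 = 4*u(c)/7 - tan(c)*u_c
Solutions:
 u(c) = C1*sin(c)^(4/7)


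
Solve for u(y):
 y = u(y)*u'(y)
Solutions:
 u(y) = -sqrt(C1 + y^2)
 u(y) = sqrt(C1 + y^2)


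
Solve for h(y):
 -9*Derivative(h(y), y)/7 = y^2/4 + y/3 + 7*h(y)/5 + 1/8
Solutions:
 h(y) = C1*exp(-49*y/45) - 5*y^2/28 + 185*y/2058 - 23105/134456


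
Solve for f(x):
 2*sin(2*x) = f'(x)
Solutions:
 f(x) = C1 - cos(2*x)


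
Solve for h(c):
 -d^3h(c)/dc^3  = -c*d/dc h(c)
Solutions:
 h(c) = C1 + Integral(C2*airyai(c) + C3*airybi(c), c)


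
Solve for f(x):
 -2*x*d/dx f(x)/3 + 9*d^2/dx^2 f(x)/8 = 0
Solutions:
 f(x) = C1 + C2*erfi(2*sqrt(6)*x/9)


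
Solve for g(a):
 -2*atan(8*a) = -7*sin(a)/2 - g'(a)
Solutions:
 g(a) = C1 + 2*a*atan(8*a) - log(64*a^2 + 1)/8 + 7*cos(a)/2


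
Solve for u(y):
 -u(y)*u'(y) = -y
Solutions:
 u(y) = -sqrt(C1 + y^2)
 u(y) = sqrt(C1 + y^2)


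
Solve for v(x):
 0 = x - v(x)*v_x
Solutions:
 v(x) = -sqrt(C1 + x^2)
 v(x) = sqrt(C1 + x^2)


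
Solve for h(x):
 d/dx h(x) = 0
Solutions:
 h(x) = C1


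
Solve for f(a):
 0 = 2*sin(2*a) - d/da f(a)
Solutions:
 f(a) = C1 - cos(2*a)


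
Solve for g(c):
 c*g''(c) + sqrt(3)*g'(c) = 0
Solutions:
 g(c) = C1 + C2*c^(1 - sqrt(3))


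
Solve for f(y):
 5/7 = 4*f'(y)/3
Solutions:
 f(y) = C1 + 15*y/28


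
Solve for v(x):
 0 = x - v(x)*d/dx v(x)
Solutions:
 v(x) = -sqrt(C1 + x^2)
 v(x) = sqrt(C1 + x^2)


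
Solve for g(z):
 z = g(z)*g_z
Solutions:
 g(z) = -sqrt(C1 + z^2)
 g(z) = sqrt(C1 + z^2)


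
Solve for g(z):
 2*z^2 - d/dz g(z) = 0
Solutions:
 g(z) = C1 + 2*z^3/3


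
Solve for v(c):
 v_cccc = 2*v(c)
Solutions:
 v(c) = C1*exp(-2^(1/4)*c) + C2*exp(2^(1/4)*c) + C3*sin(2^(1/4)*c) + C4*cos(2^(1/4)*c)


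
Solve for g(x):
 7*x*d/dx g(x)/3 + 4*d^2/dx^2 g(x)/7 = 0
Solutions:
 g(x) = C1 + C2*erf(7*sqrt(6)*x/12)


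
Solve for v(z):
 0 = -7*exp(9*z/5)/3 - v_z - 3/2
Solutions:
 v(z) = C1 - 3*z/2 - 35*exp(9*z/5)/27


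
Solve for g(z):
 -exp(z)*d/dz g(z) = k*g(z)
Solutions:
 g(z) = C1*exp(k*exp(-z))


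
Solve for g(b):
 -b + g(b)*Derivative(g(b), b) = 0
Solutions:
 g(b) = -sqrt(C1 + b^2)
 g(b) = sqrt(C1 + b^2)


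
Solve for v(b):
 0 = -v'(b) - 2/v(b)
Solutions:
 v(b) = -sqrt(C1 - 4*b)
 v(b) = sqrt(C1 - 4*b)


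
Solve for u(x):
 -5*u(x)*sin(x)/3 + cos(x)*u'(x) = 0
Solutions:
 u(x) = C1/cos(x)^(5/3)


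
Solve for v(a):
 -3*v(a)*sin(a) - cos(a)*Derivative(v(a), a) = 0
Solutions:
 v(a) = C1*cos(a)^3


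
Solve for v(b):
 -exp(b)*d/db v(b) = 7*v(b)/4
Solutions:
 v(b) = C1*exp(7*exp(-b)/4)


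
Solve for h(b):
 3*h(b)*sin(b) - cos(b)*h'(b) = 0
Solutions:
 h(b) = C1/cos(b)^3


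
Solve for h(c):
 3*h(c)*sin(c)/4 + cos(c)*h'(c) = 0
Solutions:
 h(c) = C1*cos(c)^(3/4)


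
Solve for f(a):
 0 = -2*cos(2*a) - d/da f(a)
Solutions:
 f(a) = C1 - sin(2*a)


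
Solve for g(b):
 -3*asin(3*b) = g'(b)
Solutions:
 g(b) = C1 - 3*b*asin(3*b) - sqrt(1 - 9*b^2)


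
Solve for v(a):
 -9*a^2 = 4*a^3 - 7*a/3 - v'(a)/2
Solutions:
 v(a) = C1 + 2*a^4 + 6*a^3 - 7*a^2/3


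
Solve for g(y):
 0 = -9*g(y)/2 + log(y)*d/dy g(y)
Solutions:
 g(y) = C1*exp(9*li(y)/2)


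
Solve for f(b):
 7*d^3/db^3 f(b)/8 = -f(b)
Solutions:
 f(b) = C3*exp(-2*7^(2/3)*b/7) + (C1*sin(sqrt(3)*7^(2/3)*b/7) + C2*cos(sqrt(3)*7^(2/3)*b/7))*exp(7^(2/3)*b/7)


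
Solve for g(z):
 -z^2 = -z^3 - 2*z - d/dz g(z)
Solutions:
 g(z) = C1 - z^4/4 + z^3/3 - z^2


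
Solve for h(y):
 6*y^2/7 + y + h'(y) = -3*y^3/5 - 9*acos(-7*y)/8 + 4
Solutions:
 h(y) = C1 - 3*y^4/20 - 2*y^3/7 - y^2/2 - 9*y*acos(-7*y)/8 + 4*y - 9*sqrt(1 - 49*y^2)/56


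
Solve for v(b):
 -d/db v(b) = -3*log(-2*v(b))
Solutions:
 -Integral(1/(log(-_y) + log(2)), (_y, v(b)))/3 = C1 - b


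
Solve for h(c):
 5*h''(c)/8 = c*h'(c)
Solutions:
 h(c) = C1 + C2*erfi(2*sqrt(5)*c/5)


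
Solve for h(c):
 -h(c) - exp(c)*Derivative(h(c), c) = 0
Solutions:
 h(c) = C1*exp(exp(-c))


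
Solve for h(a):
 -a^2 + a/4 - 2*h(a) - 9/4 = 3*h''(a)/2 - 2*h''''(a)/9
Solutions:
 h(a) = C1*exp(-sqrt(6)*a*sqrt(9 + sqrt(145))/4) + C2*exp(sqrt(6)*a*sqrt(9 + sqrt(145))/4) + C3*sin(sqrt(6)*a*sqrt(-9 + sqrt(145))/4) + C4*cos(sqrt(6)*a*sqrt(-9 + sqrt(145))/4) - a^2/2 + a/8 - 3/8


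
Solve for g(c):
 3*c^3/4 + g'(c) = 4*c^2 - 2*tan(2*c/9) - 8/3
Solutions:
 g(c) = C1 - 3*c^4/16 + 4*c^3/3 - 8*c/3 + 9*log(cos(2*c/9))


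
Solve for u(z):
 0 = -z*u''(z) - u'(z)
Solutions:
 u(z) = C1 + C2*log(z)


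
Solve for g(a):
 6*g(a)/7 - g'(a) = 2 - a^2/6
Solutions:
 g(a) = C1*exp(6*a/7) - 7*a^2/36 - 49*a/108 + 1169/648


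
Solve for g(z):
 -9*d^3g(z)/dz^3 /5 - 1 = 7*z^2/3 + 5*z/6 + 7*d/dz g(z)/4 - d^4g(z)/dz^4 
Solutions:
 g(z) = C1 + C2*exp(z*(-(5*sqrt(45745) + 1091)^(1/3) - 36/(5*sqrt(45745) + 1091)^(1/3) + 12)/20)*sin(sqrt(3)*z*(-(5*sqrt(45745) + 1091)^(1/3) + 36/(5*sqrt(45745) + 1091)^(1/3))/20) + C3*exp(z*(-(5*sqrt(45745) + 1091)^(1/3) - 36/(5*sqrt(45745) + 1091)^(1/3) + 12)/20)*cos(sqrt(3)*z*(-(5*sqrt(45745) + 1091)^(1/3) + 36/(5*sqrt(45745) + 1091)^(1/3))/20) + C4*exp(z*(36/(5*sqrt(45745) + 1091)^(1/3) + 6 + (5*sqrt(45745) + 1091)^(1/3))/10) - 4*z^3/9 - 5*z^2/21 + 76*z/35


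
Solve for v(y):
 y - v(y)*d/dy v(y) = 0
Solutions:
 v(y) = -sqrt(C1 + y^2)
 v(y) = sqrt(C1 + y^2)


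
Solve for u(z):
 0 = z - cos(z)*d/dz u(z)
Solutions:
 u(z) = C1 + Integral(z/cos(z), z)


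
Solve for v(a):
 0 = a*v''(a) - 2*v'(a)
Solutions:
 v(a) = C1 + C2*a^3


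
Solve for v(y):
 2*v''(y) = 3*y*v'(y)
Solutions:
 v(y) = C1 + C2*erfi(sqrt(3)*y/2)


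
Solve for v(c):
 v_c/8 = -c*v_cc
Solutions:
 v(c) = C1 + C2*c^(7/8)


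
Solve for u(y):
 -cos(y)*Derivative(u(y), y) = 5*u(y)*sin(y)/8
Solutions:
 u(y) = C1*cos(y)^(5/8)


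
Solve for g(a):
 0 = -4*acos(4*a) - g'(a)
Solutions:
 g(a) = C1 - 4*a*acos(4*a) + sqrt(1 - 16*a^2)


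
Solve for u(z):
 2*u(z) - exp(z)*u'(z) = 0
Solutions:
 u(z) = C1*exp(-2*exp(-z))


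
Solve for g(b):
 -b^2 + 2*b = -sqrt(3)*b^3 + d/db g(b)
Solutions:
 g(b) = C1 + sqrt(3)*b^4/4 - b^3/3 + b^2


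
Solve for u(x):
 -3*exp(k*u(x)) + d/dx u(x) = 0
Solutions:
 u(x) = Piecewise((log(-1/(C1*k + 3*k*x))/k, Ne(k, 0)), (nan, True))
 u(x) = Piecewise((C1 + 3*x, Eq(k, 0)), (nan, True))


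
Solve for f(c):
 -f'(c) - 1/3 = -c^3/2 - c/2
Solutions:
 f(c) = C1 + c^4/8 + c^2/4 - c/3


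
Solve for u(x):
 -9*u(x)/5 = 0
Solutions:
 u(x) = 0


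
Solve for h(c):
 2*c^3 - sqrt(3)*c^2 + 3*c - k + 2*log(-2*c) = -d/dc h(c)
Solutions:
 h(c) = C1 - c^4/2 + sqrt(3)*c^3/3 - 3*c^2/2 + c*(k - 2*log(2) + 2) - 2*c*log(-c)


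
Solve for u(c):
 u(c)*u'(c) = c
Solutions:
 u(c) = -sqrt(C1 + c^2)
 u(c) = sqrt(C1 + c^2)


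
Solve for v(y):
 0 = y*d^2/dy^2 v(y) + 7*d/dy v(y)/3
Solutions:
 v(y) = C1 + C2/y^(4/3)


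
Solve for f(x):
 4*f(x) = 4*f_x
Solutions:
 f(x) = C1*exp(x)


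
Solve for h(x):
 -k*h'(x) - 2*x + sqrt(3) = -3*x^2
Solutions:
 h(x) = C1 + x^3/k - x^2/k + sqrt(3)*x/k


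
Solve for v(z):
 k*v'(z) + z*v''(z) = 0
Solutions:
 v(z) = C1 + z^(1 - re(k))*(C2*sin(log(z)*Abs(im(k))) + C3*cos(log(z)*im(k)))


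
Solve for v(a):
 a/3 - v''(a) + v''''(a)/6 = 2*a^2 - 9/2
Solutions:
 v(a) = C1 + C2*a + C3*exp(-sqrt(6)*a) + C4*exp(sqrt(6)*a) - a^4/6 + a^3/18 + 23*a^2/12


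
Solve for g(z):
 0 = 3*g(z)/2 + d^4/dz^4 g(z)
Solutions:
 g(z) = (C1*sin(6^(1/4)*z/2) + C2*cos(6^(1/4)*z/2))*exp(-6^(1/4)*z/2) + (C3*sin(6^(1/4)*z/2) + C4*cos(6^(1/4)*z/2))*exp(6^(1/4)*z/2)


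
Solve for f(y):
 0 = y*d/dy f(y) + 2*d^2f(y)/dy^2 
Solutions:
 f(y) = C1 + C2*erf(y/2)


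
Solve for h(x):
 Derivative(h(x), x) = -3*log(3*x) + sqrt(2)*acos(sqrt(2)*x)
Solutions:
 h(x) = C1 - 3*x*log(x) - 3*x*log(3) + 3*x + sqrt(2)*(x*acos(sqrt(2)*x) - sqrt(2)*sqrt(1 - 2*x^2)/2)


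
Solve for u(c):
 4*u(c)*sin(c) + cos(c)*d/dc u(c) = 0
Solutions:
 u(c) = C1*cos(c)^4


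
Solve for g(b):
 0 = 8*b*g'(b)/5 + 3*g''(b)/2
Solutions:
 g(b) = C1 + C2*erf(2*sqrt(30)*b/15)


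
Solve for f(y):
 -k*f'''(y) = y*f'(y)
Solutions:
 f(y) = C1 + Integral(C2*airyai(y*(-1/k)^(1/3)) + C3*airybi(y*(-1/k)^(1/3)), y)


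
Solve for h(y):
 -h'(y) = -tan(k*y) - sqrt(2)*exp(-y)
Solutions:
 h(y) = C1 - Piecewise((sqrt(2)*exp(-y) - log(tan(k*y)^2 + 1)/(2*k), Ne(k, 0)), (sqrt(2)*exp(-y), True))


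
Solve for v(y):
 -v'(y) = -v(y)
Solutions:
 v(y) = C1*exp(y)


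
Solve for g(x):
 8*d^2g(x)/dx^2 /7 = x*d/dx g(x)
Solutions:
 g(x) = C1 + C2*erfi(sqrt(7)*x/4)


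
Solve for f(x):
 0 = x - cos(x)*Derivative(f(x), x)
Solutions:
 f(x) = C1 + Integral(x/cos(x), x)


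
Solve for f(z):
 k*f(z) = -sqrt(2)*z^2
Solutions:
 f(z) = -sqrt(2)*z^2/k


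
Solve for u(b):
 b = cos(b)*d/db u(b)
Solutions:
 u(b) = C1 + Integral(b/cos(b), b)


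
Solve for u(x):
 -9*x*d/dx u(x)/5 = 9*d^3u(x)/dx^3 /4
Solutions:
 u(x) = C1 + Integral(C2*airyai(-10^(2/3)*x/5) + C3*airybi(-10^(2/3)*x/5), x)


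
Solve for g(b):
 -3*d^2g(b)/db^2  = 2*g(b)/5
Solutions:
 g(b) = C1*sin(sqrt(30)*b/15) + C2*cos(sqrt(30)*b/15)


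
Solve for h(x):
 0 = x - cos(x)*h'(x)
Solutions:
 h(x) = C1 + Integral(x/cos(x), x)


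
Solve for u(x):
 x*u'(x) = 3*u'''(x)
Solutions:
 u(x) = C1 + Integral(C2*airyai(3^(2/3)*x/3) + C3*airybi(3^(2/3)*x/3), x)


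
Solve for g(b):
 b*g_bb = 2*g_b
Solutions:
 g(b) = C1 + C2*b^3


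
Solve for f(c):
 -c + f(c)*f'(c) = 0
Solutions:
 f(c) = -sqrt(C1 + c^2)
 f(c) = sqrt(C1 + c^2)


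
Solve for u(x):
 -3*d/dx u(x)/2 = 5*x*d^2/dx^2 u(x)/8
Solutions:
 u(x) = C1 + C2/x^(7/5)


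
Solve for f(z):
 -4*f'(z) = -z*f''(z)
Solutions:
 f(z) = C1 + C2*z^5


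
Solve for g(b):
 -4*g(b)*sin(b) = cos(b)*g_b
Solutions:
 g(b) = C1*cos(b)^4


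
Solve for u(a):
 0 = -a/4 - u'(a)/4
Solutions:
 u(a) = C1 - a^2/2


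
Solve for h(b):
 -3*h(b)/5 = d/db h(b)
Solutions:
 h(b) = C1*exp(-3*b/5)


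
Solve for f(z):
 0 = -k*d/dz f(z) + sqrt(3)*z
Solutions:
 f(z) = C1 + sqrt(3)*z^2/(2*k)


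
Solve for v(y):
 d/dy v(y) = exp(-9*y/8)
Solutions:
 v(y) = C1 - 8*exp(-9*y/8)/9


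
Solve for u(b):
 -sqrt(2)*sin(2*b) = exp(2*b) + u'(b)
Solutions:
 u(b) = C1 - exp(2*b)/2 + sqrt(2)*cos(2*b)/2


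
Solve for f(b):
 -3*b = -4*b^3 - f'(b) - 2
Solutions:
 f(b) = C1 - b^4 + 3*b^2/2 - 2*b


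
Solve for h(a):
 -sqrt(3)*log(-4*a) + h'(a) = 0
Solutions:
 h(a) = C1 + sqrt(3)*a*log(-a) + sqrt(3)*a*(-1 + 2*log(2))


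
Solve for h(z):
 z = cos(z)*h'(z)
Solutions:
 h(z) = C1 + Integral(z/cos(z), z)


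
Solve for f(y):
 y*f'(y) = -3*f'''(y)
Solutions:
 f(y) = C1 + Integral(C2*airyai(-3^(2/3)*y/3) + C3*airybi(-3^(2/3)*y/3), y)


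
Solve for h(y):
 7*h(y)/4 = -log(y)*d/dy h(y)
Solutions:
 h(y) = C1*exp(-7*li(y)/4)


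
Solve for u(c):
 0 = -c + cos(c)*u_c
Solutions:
 u(c) = C1 + Integral(c/cos(c), c)


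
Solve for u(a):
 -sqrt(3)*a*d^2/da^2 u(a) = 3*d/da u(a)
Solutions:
 u(a) = C1 + C2*a^(1 - sqrt(3))


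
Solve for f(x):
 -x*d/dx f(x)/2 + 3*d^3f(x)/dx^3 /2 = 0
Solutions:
 f(x) = C1 + Integral(C2*airyai(3^(2/3)*x/3) + C3*airybi(3^(2/3)*x/3), x)


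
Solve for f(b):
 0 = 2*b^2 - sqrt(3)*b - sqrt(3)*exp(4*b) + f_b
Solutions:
 f(b) = C1 - 2*b^3/3 + sqrt(3)*b^2/2 + sqrt(3)*exp(4*b)/4


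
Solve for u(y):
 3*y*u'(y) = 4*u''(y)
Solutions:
 u(y) = C1 + C2*erfi(sqrt(6)*y/4)


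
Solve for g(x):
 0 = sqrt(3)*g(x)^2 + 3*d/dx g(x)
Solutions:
 g(x) = 3/(C1 + sqrt(3)*x)


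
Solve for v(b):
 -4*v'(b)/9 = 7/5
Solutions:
 v(b) = C1 - 63*b/20


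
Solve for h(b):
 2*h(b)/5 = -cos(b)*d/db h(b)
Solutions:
 h(b) = C1*(sin(b) - 1)^(1/5)/(sin(b) + 1)^(1/5)


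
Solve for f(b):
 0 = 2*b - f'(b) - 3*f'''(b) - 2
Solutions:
 f(b) = C1 + C2*sin(sqrt(3)*b/3) + C3*cos(sqrt(3)*b/3) + b^2 - 2*b


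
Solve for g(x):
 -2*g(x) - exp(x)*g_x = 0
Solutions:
 g(x) = C1*exp(2*exp(-x))


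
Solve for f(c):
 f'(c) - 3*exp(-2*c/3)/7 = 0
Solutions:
 f(c) = C1 - 9*exp(-2*c/3)/14


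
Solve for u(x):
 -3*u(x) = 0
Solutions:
 u(x) = 0


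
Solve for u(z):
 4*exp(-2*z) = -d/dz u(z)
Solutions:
 u(z) = C1 + 2*exp(-2*z)


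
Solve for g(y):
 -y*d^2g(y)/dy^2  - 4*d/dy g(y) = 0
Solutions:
 g(y) = C1 + C2/y^3


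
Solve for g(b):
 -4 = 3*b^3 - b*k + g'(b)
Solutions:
 g(b) = C1 - 3*b^4/4 + b^2*k/2 - 4*b


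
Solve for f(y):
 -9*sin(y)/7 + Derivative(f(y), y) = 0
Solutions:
 f(y) = C1 - 9*cos(y)/7


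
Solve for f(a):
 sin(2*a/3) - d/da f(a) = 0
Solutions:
 f(a) = C1 - 3*cos(2*a/3)/2


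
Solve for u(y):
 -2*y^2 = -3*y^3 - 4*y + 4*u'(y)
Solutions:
 u(y) = C1 + 3*y^4/16 - y^3/6 + y^2/2


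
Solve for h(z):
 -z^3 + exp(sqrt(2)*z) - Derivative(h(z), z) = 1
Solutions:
 h(z) = C1 - z^4/4 - z + sqrt(2)*exp(sqrt(2)*z)/2


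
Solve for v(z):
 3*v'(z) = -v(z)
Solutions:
 v(z) = C1*exp(-z/3)


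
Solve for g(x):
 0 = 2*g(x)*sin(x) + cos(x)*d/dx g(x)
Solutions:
 g(x) = C1*cos(x)^2


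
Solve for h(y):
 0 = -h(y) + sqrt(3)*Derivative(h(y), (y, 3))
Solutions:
 h(y) = C3*exp(3^(5/6)*y/3) + (C1*sin(3^(1/3)*y/2) + C2*cos(3^(1/3)*y/2))*exp(-3^(5/6)*y/6)


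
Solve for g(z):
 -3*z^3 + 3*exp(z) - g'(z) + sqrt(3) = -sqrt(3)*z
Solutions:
 g(z) = C1 - 3*z^4/4 + sqrt(3)*z^2/2 + sqrt(3)*z + 3*exp(z)


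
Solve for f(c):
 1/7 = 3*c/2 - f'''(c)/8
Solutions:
 f(c) = C1 + C2*c + C3*c^2 + c^4/2 - 4*c^3/21


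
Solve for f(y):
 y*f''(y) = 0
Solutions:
 f(y) = C1 + C2*y


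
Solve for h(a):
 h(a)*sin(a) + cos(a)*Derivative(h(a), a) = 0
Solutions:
 h(a) = C1*cos(a)


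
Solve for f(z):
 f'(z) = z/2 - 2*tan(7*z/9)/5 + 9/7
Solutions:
 f(z) = C1 + z^2/4 + 9*z/7 + 18*log(cos(7*z/9))/35


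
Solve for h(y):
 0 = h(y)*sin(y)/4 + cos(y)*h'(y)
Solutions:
 h(y) = C1*cos(y)^(1/4)


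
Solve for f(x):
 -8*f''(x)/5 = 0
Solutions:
 f(x) = C1 + C2*x


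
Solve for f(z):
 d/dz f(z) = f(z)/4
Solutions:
 f(z) = C1*exp(z/4)


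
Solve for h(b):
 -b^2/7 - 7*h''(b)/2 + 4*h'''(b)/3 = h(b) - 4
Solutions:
 h(b) = C1*exp(b*(-(8*sqrt(2634) + 535)^(1/3) - 49/(8*sqrt(2634) + 535)^(1/3) + 14)/16)*sin(sqrt(3)*b*(-(8*sqrt(2634) + 535)^(1/3) + 49/(8*sqrt(2634) + 535)^(1/3))/16) + C2*exp(b*(-(8*sqrt(2634) + 535)^(1/3) - 49/(8*sqrt(2634) + 535)^(1/3) + 14)/16)*cos(sqrt(3)*b*(-(8*sqrt(2634) + 535)^(1/3) + 49/(8*sqrt(2634) + 535)^(1/3))/16) + C3*exp(b*(49/(8*sqrt(2634) + 535)^(1/3) + 7 + (8*sqrt(2634) + 535)^(1/3))/8) - b^2/7 + 5


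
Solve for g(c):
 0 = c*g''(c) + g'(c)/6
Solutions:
 g(c) = C1 + C2*c^(5/6)


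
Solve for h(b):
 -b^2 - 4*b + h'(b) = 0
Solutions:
 h(b) = C1 + b^3/3 + 2*b^2


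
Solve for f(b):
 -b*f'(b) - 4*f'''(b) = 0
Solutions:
 f(b) = C1 + Integral(C2*airyai(-2^(1/3)*b/2) + C3*airybi(-2^(1/3)*b/2), b)


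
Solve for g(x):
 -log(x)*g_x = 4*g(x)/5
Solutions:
 g(x) = C1*exp(-4*li(x)/5)


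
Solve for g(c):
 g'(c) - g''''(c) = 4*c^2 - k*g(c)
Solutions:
 g(c) = C1*exp(c*Piecewise((-sqrt(-(-1)^(1/3))/2 - sqrt(-2/sqrt(-(-1)^(1/3)) + (-1)^(1/3))/2, Eq(k, 0)), (-sqrt(-2*k/(3*(sqrt(k^3/27 + 1/256) + 1/16)^(1/3)) + 2*(sqrt(k^3/27 + 1/256) + 1/16)^(1/3))/2 - sqrt(2*k/(3*(sqrt(k^3/27 + 1/256) + 1/16)^(1/3)) - 2*(sqrt(k^3/27 + 1/256) + 1/16)^(1/3) - 2/sqrt(-2*k/(3*(sqrt(k^3/27 + 1/256) + 1/16)^(1/3)) + 2*(sqrt(k^3/27 + 1/256) + 1/16)^(1/3)))/2, True))) + C2*exp(c*Piecewise((sqrt(-(-1)^(1/3))/2 + sqrt((-1)^(1/3) + 2/sqrt(-(-1)^(1/3)))/2, Eq(k, 0)), (sqrt(-2*k/(3*(sqrt(k^3/27 + 1/256) + 1/16)^(1/3)) + 2*(sqrt(k^3/27 + 1/256) + 1/16)^(1/3))/2 + sqrt(2*k/(3*(sqrt(k^3/27 + 1/256) + 1/16)^(1/3)) - 2*(sqrt(k^3/27 + 1/256) + 1/16)^(1/3) + 2/sqrt(-2*k/(3*(sqrt(k^3/27 + 1/256) + 1/16)^(1/3)) + 2*(sqrt(k^3/27 + 1/256) + 1/16)^(1/3)))/2, True))) + C3*exp(c*Piecewise((-sqrt((-1)^(1/3) + 2/sqrt(-(-1)^(1/3)))/2 + sqrt(-(-1)^(1/3))/2, Eq(k, 0)), (sqrt(-2*k/(3*(sqrt(k^3/27 + 1/256) + 1/16)^(1/3)) + 2*(sqrt(k^3/27 + 1/256) + 1/16)^(1/3))/2 - sqrt(2*k/(3*(sqrt(k^3/27 + 1/256) + 1/16)^(1/3)) - 2*(sqrt(k^3/27 + 1/256) + 1/16)^(1/3) + 2/sqrt(-2*k/(3*(sqrt(k^3/27 + 1/256) + 1/16)^(1/3)) + 2*(sqrt(k^3/27 + 1/256) + 1/16)^(1/3)))/2, True))) + C4*exp(c*Piecewise((sqrt(-2/sqrt(-(-1)^(1/3)) + (-1)^(1/3))/2 - sqrt(-(-1)^(1/3))/2, Eq(k, 0)), (-sqrt(-2*k/(3*(sqrt(k^3/27 + 1/256) + 1/16)^(1/3)) + 2*(sqrt(k^3/27 + 1/256) + 1/16)^(1/3))/2 + sqrt(2*k/(3*(sqrt(k^3/27 + 1/256) + 1/16)^(1/3)) - 2*(sqrt(k^3/27 + 1/256) + 1/16)^(1/3) - 2/sqrt(-2*k/(3*(sqrt(k^3/27 + 1/256) + 1/16)^(1/3)) + 2*(sqrt(k^3/27 + 1/256) + 1/16)^(1/3)))/2, True))) + 4*c^2/k - 8*c/k^2 + 8/k^3


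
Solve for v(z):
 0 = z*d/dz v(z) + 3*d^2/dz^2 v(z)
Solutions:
 v(z) = C1 + C2*erf(sqrt(6)*z/6)


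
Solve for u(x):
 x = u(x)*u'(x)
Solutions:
 u(x) = -sqrt(C1 + x^2)
 u(x) = sqrt(C1 + x^2)


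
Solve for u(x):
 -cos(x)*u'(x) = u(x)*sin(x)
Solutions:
 u(x) = C1*cos(x)


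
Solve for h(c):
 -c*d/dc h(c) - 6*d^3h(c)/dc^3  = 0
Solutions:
 h(c) = C1 + Integral(C2*airyai(-6^(2/3)*c/6) + C3*airybi(-6^(2/3)*c/6), c)


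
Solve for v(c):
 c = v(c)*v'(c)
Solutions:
 v(c) = -sqrt(C1 + c^2)
 v(c) = sqrt(C1 + c^2)


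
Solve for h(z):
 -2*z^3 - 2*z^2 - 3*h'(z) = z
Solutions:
 h(z) = C1 - z^4/6 - 2*z^3/9 - z^2/6


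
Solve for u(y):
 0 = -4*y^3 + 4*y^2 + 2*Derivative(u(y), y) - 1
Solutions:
 u(y) = C1 + y^4/2 - 2*y^3/3 + y/2


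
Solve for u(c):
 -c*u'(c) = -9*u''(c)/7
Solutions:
 u(c) = C1 + C2*erfi(sqrt(14)*c/6)


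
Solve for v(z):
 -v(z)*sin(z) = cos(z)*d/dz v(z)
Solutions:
 v(z) = C1*cos(z)


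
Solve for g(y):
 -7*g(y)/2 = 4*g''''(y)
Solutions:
 g(y) = (C1*sin(2^(3/4)*7^(1/4)*y/4) + C2*cos(2^(3/4)*7^(1/4)*y/4))*exp(-2^(3/4)*7^(1/4)*y/4) + (C3*sin(2^(3/4)*7^(1/4)*y/4) + C4*cos(2^(3/4)*7^(1/4)*y/4))*exp(2^(3/4)*7^(1/4)*y/4)


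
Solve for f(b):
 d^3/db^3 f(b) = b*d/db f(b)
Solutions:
 f(b) = C1 + Integral(C2*airyai(b) + C3*airybi(b), b)


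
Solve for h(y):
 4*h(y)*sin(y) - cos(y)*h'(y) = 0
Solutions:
 h(y) = C1/cos(y)^4


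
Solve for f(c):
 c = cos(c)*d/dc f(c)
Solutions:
 f(c) = C1 + Integral(c/cos(c), c)


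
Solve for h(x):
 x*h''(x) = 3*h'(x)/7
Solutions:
 h(x) = C1 + C2*x^(10/7)


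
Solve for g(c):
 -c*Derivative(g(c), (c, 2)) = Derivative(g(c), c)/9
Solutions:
 g(c) = C1 + C2*c^(8/9)


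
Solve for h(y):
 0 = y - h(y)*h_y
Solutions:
 h(y) = -sqrt(C1 + y^2)
 h(y) = sqrt(C1 + y^2)


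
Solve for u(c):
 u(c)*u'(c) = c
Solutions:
 u(c) = -sqrt(C1 + c^2)
 u(c) = sqrt(C1 + c^2)


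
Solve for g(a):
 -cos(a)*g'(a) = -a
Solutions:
 g(a) = C1 + Integral(a/cos(a), a)


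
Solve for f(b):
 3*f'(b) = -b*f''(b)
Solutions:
 f(b) = C1 + C2/b^2


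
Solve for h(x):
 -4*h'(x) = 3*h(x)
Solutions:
 h(x) = C1*exp(-3*x/4)


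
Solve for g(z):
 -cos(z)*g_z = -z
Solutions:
 g(z) = C1 + Integral(z/cos(z), z)


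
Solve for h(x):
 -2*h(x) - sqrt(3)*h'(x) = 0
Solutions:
 h(x) = C1*exp(-2*sqrt(3)*x/3)


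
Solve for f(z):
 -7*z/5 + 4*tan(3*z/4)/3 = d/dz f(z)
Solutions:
 f(z) = C1 - 7*z^2/10 - 16*log(cos(3*z/4))/9


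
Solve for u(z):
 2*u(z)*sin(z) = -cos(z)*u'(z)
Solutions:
 u(z) = C1*cos(z)^2


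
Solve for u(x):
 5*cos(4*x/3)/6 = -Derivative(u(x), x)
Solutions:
 u(x) = C1 - 5*sin(4*x/3)/8


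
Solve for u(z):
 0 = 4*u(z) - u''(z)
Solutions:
 u(z) = C1*exp(-2*z) + C2*exp(2*z)


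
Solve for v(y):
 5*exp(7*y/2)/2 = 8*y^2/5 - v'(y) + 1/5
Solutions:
 v(y) = C1 + 8*y^3/15 + y/5 - 5*exp(7*y/2)/7


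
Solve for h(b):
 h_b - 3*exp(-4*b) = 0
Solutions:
 h(b) = C1 - 3*exp(-4*b)/4


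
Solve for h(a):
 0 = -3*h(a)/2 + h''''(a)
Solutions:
 h(a) = C1*exp(-2^(3/4)*3^(1/4)*a/2) + C2*exp(2^(3/4)*3^(1/4)*a/2) + C3*sin(2^(3/4)*3^(1/4)*a/2) + C4*cos(2^(3/4)*3^(1/4)*a/2)


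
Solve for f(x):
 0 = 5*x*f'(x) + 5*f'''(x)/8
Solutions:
 f(x) = C1 + Integral(C2*airyai(-2*x) + C3*airybi(-2*x), x)


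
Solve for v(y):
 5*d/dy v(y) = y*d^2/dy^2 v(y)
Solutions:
 v(y) = C1 + C2*y^6


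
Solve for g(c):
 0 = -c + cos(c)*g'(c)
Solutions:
 g(c) = C1 + Integral(c/cos(c), c)


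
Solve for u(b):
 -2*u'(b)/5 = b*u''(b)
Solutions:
 u(b) = C1 + C2*b^(3/5)


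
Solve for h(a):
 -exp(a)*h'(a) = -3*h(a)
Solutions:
 h(a) = C1*exp(-3*exp(-a))


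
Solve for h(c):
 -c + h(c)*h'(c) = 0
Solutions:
 h(c) = -sqrt(C1 + c^2)
 h(c) = sqrt(C1 + c^2)


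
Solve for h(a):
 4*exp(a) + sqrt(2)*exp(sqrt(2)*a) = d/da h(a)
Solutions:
 h(a) = C1 + 4*exp(a) + exp(sqrt(2)*a)


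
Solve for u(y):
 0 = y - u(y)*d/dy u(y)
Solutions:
 u(y) = -sqrt(C1 + y^2)
 u(y) = sqrt(C1 + y^2)


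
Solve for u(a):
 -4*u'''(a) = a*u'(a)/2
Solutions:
 u(a) = C1 + Integral(C2*airyai(-a/2) + C3*airybi(-a/2), a)


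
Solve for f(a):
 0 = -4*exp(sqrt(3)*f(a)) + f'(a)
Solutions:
 f(a) = sqrt(3)*(2*log(-1/(C1 + 4*a)) - log(3))/6


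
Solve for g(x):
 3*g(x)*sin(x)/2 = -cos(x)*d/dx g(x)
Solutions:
 g(x) = C1*cos(x)^(3/2)


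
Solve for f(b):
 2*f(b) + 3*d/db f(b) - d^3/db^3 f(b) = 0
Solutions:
 f(b) = C3*exp(2*b) + (C1 + C2*b)*exp(-b)


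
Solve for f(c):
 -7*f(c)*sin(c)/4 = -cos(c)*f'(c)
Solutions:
 f(c) = C1/cos(c)^(7/4)


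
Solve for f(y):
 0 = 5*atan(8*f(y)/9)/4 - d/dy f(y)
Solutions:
 Integral(1/atan(8*_y/9), (_y, f(y))) = C1 + 5*y/4


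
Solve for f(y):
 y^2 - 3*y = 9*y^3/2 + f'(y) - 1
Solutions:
 f(y) = C1 - 9*y^4/8 + y^3/3 - 3*y^2/2 + y


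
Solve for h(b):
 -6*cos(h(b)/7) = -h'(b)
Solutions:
 -6*b - 7*log(sin(h(b)/7) - 1)/2 + 7*log(sin(h(b)/7) + 1)/2 = C1


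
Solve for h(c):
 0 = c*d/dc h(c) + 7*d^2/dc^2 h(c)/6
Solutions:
 h(c) = C1 + C2*erf(sqrt(21)*c/7)


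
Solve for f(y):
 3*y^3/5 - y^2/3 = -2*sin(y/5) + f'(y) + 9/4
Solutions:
 f(y) = C1 + 3*y^4/20 - y^3/9 - 9*y/4 - 10*cos(y/5)


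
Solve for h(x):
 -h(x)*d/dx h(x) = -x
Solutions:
 h(x) = -sqrt(C1 + x^2)
 h(x) = sqrt(C1 + x^2)


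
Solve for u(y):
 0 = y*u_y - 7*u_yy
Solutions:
 u(y) = C1 + C2*erfi(sqrt(14)*y/14)


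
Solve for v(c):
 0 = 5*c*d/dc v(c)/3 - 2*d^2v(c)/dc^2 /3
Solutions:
 v(c) = C1 + C2*erfi(sqrt(5)*c/2)


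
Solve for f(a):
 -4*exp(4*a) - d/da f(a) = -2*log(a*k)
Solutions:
 f(a) = C1 + 2*a*log(a*k) - 2*a - exp(4*a)


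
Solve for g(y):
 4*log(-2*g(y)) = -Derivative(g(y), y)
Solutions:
 Integral(1/(log(-_y) + log(2)), (_y, g(y)))/4 = C1 - y


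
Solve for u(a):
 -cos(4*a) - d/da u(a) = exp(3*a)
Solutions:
 u(a) = C1 - exp(3*a)/3 - sin(4*a)/4


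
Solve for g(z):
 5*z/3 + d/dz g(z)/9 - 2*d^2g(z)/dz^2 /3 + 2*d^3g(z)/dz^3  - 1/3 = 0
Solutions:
 g(z) = C1 - 15*z^2/2 - 87*z + (C2*sin(z/6) + C3*cos(z/6))*exp(z/6)


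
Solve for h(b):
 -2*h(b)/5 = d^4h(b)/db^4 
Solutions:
 h(b) = (C1*sin(10^(3/4)*b/10) + C2*cos(10^(3/4)*b/10))*exp(-10^(3/4)*b/10) + (C3*sin(10^(3/4)*b/10) + C4*cos(10^(3/4)*b/10))*exp(10^(3/4)*b/10)


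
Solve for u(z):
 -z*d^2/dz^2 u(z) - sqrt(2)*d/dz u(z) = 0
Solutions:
 u(z) = C1 + C2*z^(1 - sqrt(2))


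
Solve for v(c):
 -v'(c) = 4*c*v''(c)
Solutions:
 v(c) = C1 + C2*c^(3/4)


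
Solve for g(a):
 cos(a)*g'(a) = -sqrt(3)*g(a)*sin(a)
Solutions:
 g(a) = C1*cos(a)^(sqrt(3))


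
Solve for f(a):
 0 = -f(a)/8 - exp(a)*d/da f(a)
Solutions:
 f(a) = C1*exp(exp(-a)/8)


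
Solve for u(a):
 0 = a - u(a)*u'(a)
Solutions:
 u(a) = -sqrt(C1 + a^2)
 u(a) = sqrt(C1 + a^2)


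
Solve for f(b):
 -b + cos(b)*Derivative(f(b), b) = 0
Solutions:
 f(b) = C1 + Integral(b/cos(b), b)


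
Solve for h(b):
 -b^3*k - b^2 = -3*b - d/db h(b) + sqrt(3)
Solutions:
 h(b) = C1 + b^4*k/4 + b^3/3 - 3*b^2/2 + sqrt(3)*b


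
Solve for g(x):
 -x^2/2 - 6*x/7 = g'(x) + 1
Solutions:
 g(x) = C1 - x^3/6 - 3*x^2/7 - x


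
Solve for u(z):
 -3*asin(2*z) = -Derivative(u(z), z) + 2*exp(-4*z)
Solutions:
 u(z) = C1 + 3*z*asin(2*z) + 3*sqrt(1 - 4*z^2)/2 - exp(-4*z)/2


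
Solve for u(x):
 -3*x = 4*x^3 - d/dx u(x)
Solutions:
 u(x) = C1 + x^4 + 3*x^2/2


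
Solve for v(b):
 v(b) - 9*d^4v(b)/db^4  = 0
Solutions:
 v(b) = C1*exp(-sqrt(3)*b/3) + C2*exp(sqrt(3)*b/3) + C3*sin(sqrt(3)*b/3) + C4*cos(sqrt(3)*b/3)


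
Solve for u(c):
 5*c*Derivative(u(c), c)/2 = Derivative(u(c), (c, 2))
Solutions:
 u(c) = C1 + C2*erfi(sqrt(5)*c/2)


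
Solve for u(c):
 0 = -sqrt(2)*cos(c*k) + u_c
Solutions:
 u(c) = C1 + sqrt(2)*sin(c*k)/k


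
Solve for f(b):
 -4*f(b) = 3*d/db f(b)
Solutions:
 f(b) = C1*exp(-4*b/3)


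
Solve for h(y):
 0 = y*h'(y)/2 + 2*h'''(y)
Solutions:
 h(y) = C1 + Integral(C2*airyai(-2^(1/3)*y/2) + C3*airybi(-2^(1/3)*y/2), y)


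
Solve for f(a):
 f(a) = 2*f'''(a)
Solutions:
 f(a) = C3*exp(2^(2/3)*a/2) + (C1*sin(2^(2/3)*sqrt(3)*a/4) + C2*cos(2^(2/3)*sqrt(3)*a/4))*exp(-2^(2/3)*a/4)


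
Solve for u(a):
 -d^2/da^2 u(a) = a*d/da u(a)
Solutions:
 u(a) = C1 + C2*erf(sqrt(2)*a/2)


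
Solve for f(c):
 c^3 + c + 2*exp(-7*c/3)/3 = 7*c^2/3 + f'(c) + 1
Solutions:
 f(c) = C1 + c^4/4 - 7*c^3/9 + c^2/2 - c - 2*exp(-7*c/3)/7


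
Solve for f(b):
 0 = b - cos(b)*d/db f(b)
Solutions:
 f(b) = C1 + Integral(b/cos(b), b)


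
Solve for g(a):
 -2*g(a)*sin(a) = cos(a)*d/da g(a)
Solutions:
 g(a) = C1*cos(a)^2


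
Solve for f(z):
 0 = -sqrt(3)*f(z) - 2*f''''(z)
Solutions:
 f(z) = (C1*sin(2^(1/4)*3^(1/8)*z/2) + C2*cos(2^(1/4)*3^(1/8)*z/2))*exp(-2^(1/4)*3^(1/8)*z/2) + (C3*sin(2^(1/4)*3^(1/8)*z/2) + C4*cos(2^(1/4)*3^(1/8)*z/2))*exp(2^(1/4)*3^(1/8)*z/2)


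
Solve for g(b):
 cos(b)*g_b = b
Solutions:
 g(b) = C1 + Integral(b/cos(b), b)


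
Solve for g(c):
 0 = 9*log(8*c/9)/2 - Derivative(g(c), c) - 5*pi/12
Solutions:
 g(c) = C1 + 9*c*log(c)/2 - 9*c*log(3) - 9*c/2 - 5*pi*c/12 + 27*c*log(2)/2


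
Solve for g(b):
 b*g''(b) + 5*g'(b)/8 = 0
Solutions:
 g(b) = C1 + C2*b^(3/8)


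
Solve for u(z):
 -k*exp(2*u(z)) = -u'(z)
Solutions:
 u(z) = log(-sqrt(-1/(C1 + k*z))) - log(2)/2
 u(z) = log(-1/(C1 + k*z))/2 - log(2)/2


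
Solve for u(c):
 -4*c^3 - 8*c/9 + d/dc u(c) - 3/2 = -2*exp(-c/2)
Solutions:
 u(c) = C1 + c^4 + 4*c^2/9 + 3*c/2 + 4*exp(-c/2)


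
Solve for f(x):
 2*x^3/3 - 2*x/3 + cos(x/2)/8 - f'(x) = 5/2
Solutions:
 f(x) = C1 + x^4/6 - x^2/3 - 5*x/2 + sin(x/2)/4


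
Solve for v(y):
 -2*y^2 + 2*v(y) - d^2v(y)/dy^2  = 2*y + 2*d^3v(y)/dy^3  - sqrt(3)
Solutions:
 v(y) = C1*exp(-y*((6*sqrt(318) + 107)^(-1/3) + 2 + (6*sqrt(318) + 107)^(1/3))/12)*sin(sqrt(3)*y*(-(6*sqrt(318) + 107)^(1/3) + (6*sqrt(318) + 107)^(-1/3))/12) + C2*exp(-y*((6*sqrt(318) + 107)^(-1/3) + 2 + (6*sqrt(318) + 107)^(1/3))/12)*cos(sqrt(3)*y*(-(6*sqrt(318) + 107)^(1/3) + (6*sqrt(318) + 107)^(-1/3))/12) + C3*exp(y*(-1 + (6*sqrt(318) + 107)^(-1/3) + (6*sqrt(318) + 107)^(1/3))/6) + y^2 + y - sqrt(3)/2 + 1


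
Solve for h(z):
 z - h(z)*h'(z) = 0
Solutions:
 h(z) = -sqrt(C1 + z^2)
 h(z) = sqrt(C1 + z^2)


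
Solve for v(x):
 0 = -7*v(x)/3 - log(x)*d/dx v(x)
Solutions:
 v(x) = C1*exp(-7*li(x)/3)


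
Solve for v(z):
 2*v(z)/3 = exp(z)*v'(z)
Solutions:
 v(z) = C1*exp(-2*exp(-z)/3)


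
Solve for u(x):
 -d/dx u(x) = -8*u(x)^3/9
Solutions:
 u(x) = -3*sqrt(2)*sqrt(-1/(C1 + 8*x))/2
 u(x) = 3*sqrt(2)*sqrt(-1/(C1 + 8*x))/2


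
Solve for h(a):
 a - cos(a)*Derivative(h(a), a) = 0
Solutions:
 h(a) = C1 + Integral(a/cos(a), a)


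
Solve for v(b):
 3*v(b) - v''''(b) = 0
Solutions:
 v(b) = C1*exp(-3^(1/4)*b) + C2*exp(3^(1/4)*b) + C3*sin(3^(1/4)*b) + C4*cos(3^(1/4)*b)


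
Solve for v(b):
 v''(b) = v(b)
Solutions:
 v(b) = C1*exp(-b) + C2*exp(b)


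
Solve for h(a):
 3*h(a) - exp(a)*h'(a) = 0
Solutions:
 h(a) = C1*exp(-3*exp(-a))


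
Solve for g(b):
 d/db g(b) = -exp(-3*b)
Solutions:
 g(b) = C1 + exp(-3*b)/3


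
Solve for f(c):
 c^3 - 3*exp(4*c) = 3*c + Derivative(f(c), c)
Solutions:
 f(c) = C1 + c^4/4 - 3*c^2/2 - 3*exp(4*c)/4


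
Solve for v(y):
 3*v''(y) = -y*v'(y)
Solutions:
 v(y) = C1 + C2*erf(sqrt(6)*y/6)


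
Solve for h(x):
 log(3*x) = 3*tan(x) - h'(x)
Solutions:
 h(x) = C1 - x*log(x) - x*log(3) + x - 3*log(cos(x))


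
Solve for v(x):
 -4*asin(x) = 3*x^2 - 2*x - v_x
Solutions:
 v(x) = C1 + x^3 - x^2 + 4*x*asin(x) + 4*sqrt(1 - x^2)


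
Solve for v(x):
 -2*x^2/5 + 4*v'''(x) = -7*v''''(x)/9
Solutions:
 v(x) = C1 + C2*x + C3*x^2 + C4*exp(-36*x/7) + x^5/600 - 7*x^4/4320 + 49*x^3/38880


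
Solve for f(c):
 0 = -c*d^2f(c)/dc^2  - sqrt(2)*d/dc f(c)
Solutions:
 f(c) = C1 + C2*c^(1 - sqrt(2))


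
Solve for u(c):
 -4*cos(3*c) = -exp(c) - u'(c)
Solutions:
 u(c) = C1 - exp(c) + 4*sin(3*c)/3


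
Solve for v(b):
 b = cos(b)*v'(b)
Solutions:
 v(b) = C1 + Integral(b/cos(b), b)


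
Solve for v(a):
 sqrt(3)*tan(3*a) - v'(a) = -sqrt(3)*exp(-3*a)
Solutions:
 v(a) = C1 + sqrt(3)*log(tan(3*a)^2 + 1)/6 - sqrt(3)*exp(-3*a)/3


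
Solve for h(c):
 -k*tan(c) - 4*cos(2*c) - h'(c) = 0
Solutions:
 h(c) = C1 + k*log(cos(c)) - 2*sin(2*c)


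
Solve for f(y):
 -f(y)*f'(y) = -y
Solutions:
 f(y) = -sqrt(C1 + y^2)
 f(y) = sqrt(C1 + y^2)


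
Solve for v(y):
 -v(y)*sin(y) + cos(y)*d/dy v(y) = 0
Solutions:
 v(y) = C1/cos(y)


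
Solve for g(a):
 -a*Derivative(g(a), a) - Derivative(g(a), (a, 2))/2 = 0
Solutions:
 g(a) = C1 + C2*erf(a)


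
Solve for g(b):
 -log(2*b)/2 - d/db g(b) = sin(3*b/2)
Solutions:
 g(b) = C1 - b*log(b)/2 - b*log(2)/2 + b/2 + 2*cos(3*b/2)/3


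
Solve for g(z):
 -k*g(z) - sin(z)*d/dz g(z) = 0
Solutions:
 g(z) = C1*exp(k*(-log(cos(z) - 1) + log(cos(z) + 1))/2)


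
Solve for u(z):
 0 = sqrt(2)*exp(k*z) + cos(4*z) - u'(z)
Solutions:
 u(z) = C1 + sin(4*z)/4 + sqrt(2)*exp(k*z)/k


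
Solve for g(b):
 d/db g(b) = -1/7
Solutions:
 g(b) = C1 - b/7


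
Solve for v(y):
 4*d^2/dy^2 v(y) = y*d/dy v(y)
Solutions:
 v(y) = C1 + C2*erfi(sqrt(2)*y/4)


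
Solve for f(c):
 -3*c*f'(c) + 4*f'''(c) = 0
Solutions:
 f(c) = C1 + Integral(C2*airyai(6^(1/3)*c/2) + C3*airybi(6^(1/3)*c/2), c)


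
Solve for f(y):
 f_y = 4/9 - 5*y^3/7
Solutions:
 f(y) = C1 - 5*y^4/28 + 4*y/9


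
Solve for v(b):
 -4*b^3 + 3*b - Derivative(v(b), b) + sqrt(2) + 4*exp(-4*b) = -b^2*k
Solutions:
 v(b) = C1 - b^4 + b^3*k/3 + 3*b^2/2 + sqrt(2)*b - exp(-4*b)


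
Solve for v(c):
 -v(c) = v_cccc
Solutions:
 v(c) = (C1*sin(sqrt(2)*c/2) + C2*cos(sqrt(2)*c/2))*exp(-sqrt(2)*c/2) + (C3*sin(sqrt(2)*c/2) + C4*cos(sqrt(2)*c/2))*exp(sqrt(2)*c/2)


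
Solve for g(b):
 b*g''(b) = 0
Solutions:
 g(b) = C1 + C2*b


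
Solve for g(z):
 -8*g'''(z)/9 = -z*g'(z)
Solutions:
 g(z) = C1 + Integral(C2*airyai(3^(2/3)*z/2) + C3*airybi(3^(2/3)*z/2), z)


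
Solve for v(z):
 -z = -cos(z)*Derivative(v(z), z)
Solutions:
 v(z) = C1 + Integral(z/cos(z), z)


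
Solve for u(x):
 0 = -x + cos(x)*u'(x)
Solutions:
 u(x) = C1 + Integral(x/cos(x), x)


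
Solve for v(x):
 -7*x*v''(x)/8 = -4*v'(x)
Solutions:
 v(x) = C1 + C2*x^(39/7)


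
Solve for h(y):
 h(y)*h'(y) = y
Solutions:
 h(y) = -sqrt(C1 + y^2)
 h(y) = sqrt(C1 + y^2)


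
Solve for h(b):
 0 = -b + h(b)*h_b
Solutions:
 h(b) = -sqrt(C1 + b^2)
 h(b) = sqrt(C1 + b^2)


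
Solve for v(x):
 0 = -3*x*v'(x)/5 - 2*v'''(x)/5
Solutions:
 v(x) = C1 + Integral(C2*airyai(-2^(2/3)*3^(1/3)*x/2) + C3*airybi(-2^(2/3)*3^(1/3)*x/2), x)


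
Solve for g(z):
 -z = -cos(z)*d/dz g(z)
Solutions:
 g(z) = C1 + Integral(z/cos(z), z)


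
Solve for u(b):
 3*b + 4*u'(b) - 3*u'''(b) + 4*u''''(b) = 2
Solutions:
 u(b) = C1 + C2*exp(b*((8*sqrt(15) + 31)^(-1/3) + 2 + (8*sqrt(15) + 31)^(1/3))/8)*sin(sqrt(3)*b*(-(8*sqrt(15) + 31)^(1/3) + (8*sqrt(15) + 31)^(-1/3))/8) + C3*exp(b*((8*sqrt(15) + 31)^(-1/3) + 2 + (8*sqrt(15) + 31)^(1/3))/8)*cos(sqrt(3)*b*(-(8*sqrt(15) + 31)^(1/3) + (8*sqrt(15) + 31)^(-1/3))/8) + C4*exp(b*(-(8*sqrt(15) + 31)^(1/3) - 1/(8*sqrt(15) + 31)^(1/3) + 1)/4) - 3*b^2/8 + b/2


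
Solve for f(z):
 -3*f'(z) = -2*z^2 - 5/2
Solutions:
 f(z) = C1 + 2*z^3/9 + 5*z/6


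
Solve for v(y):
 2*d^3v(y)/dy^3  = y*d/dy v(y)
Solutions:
 v(y) = C1 + Integral(C2*airyai(2^(2/3)*y/2) + C3*airybi(2^(2/3)*y/2), y)


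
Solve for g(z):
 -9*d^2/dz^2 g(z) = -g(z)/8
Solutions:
 g(z) = C1*exp(-sqrt(2)*z/12) + C2*exp(sqrt(2)*z/12)


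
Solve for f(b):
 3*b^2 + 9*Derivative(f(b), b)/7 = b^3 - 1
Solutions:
 f(b) = C1 + 7*b^4/36 - 7*b^3/9 - 7*b/9


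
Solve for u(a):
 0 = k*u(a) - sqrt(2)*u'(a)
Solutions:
 u(a) = C1*exp(sqrt(2)*a*k/2)


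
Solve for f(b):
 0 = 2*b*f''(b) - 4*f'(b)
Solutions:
 f(b) = C1 + C2*b^3


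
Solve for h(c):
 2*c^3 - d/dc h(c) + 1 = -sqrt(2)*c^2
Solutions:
 h(c) = C1 + c^4/2 + sqrt(2)*c^3/3 + c


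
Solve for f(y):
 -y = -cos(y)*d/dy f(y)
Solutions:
 f(y) = C1 + Integral(y/cos(y), y)


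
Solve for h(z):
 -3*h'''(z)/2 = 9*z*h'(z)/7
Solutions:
 h(z) = C1 + Integral(C2*airyai(-6^(1/3)*7^(2/3)*z/7) + C3*airybi(-6^(1/3)*7^(2/3)*z/7), z)


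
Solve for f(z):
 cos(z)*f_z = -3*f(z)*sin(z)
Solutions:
 f(z) = C1*cos(z)^3


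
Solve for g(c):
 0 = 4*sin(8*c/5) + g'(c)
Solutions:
 g(c) = C1 + 5*cos(8*c/5)/2


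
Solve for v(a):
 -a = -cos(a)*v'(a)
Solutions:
 v(a) = C1 + Integral(a/cos(a), a)


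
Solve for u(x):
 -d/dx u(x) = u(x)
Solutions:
 u(x) = C1*exp(-x)


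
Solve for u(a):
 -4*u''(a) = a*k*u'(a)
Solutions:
 u(a) = Piecewise((-sqrt(2)*sqrt(pi)*C1*erf(sqrt(2)*a*sqrt(k)/4)/sqrt(k) - C2, (k > 0) | (k < 0)), (-C1*a - C2, True))


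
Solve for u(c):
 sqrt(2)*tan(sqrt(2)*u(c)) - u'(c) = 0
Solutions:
 u(c) = sqrt(2)*(pi - asin(C1*exp(2*c)))/2
 u(c) = sqrt(2)*asin(C1*exp(2*c))/2


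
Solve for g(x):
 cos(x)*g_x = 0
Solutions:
 g(x) = C1


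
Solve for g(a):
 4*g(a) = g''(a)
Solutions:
 g(a) = C1*exp(-2*a) + C2*exp(2*a)


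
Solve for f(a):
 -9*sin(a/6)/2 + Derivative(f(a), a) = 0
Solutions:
 f(a) = C1 - 27*cos(a/6)


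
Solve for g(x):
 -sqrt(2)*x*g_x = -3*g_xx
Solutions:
 g(x) = C1 + C2*erfi(2^(3/4)*sqrt(3)*x/6)


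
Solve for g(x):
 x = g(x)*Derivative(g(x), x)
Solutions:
 g(x) = -sqrt(C1 + x^2)
 g(x) = sqrt(C1 + x^2)


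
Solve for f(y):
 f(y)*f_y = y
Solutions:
 f(y) = -sqrt(C1 + y^2)
 f(y) = sqrt(C1 + y^2)


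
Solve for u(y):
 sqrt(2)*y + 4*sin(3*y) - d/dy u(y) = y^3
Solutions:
 u(y) = C1 - y^4/4 + sqrt(2)*y^2/2 - 4*cos(3*y)/3


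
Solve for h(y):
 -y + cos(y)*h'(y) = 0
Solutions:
 h(y) = C1 + Integral(y/cos(y), y)


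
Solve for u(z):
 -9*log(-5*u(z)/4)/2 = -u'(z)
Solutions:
 -2*Integral(1/(log(-_y) - 2*log(2) + log(5)), (_y, u(z)))/9 = C1 - z


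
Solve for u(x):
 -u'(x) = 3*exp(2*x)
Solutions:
 u(x) = C1 - 3*exp(2*x)/2


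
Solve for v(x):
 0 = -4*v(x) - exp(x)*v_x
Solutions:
 v(x) = C1*exp(4*exp(-x))


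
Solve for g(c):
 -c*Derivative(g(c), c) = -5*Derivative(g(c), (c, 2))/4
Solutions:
 g(c) = C1 + C2*erfi(sqrt(10)*c/5)


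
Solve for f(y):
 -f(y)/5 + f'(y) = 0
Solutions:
 f(y) = C1*exp(y/5)


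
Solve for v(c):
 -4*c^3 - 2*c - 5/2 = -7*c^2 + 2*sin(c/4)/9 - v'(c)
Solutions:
 v(c) = C1 + c^4 - 7*c^3/3 + c^2 + 5*c/2 - 8*cos(c/4)/9


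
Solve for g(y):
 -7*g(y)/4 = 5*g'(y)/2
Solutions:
 g(y) = C1*exp(-7*y/10)


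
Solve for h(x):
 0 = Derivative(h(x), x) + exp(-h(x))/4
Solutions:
 h(x) = log(C1 - x/4)


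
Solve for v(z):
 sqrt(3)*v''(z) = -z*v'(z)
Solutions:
 v(z) = C1 + C2*erf(sqrt(2)*3^(3/4)*z/6)


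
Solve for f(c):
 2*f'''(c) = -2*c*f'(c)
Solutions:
 f(c) = C1 + Integral(C2*airyai(-c) + C3*airybi(-c), c)


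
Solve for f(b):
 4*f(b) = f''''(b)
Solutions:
 f(b) = C1*exp(-sqrt(2)*b) + C2*exp(sqrt(2)*b) + C3*sin(sqrt(2)*b) + C4*cos(sqrt(2)*b)


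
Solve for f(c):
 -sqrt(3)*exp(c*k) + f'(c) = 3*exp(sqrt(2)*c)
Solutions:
 f(c) = C1 + 3*sqrt(2)*exp(sqrt(2)*c)/2 + sqrt(3)*exp(c*k)/k


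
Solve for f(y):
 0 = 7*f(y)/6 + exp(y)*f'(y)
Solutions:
 f(y) = C1*exp(7*exp(-y)/6)


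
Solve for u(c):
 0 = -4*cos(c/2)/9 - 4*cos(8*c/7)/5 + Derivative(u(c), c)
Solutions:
 u(c) = C1 + 8*sin(c/2)/9 + 7*sin(8*c/7)/10


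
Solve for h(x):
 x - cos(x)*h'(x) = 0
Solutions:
 h(x) = C1 + Integral(x/cos(x), x)


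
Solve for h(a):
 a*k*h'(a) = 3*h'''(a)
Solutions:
 h(a) = C1 + Integral(C2*airyai(3^(2/3)*a*k^(1/3)/3) + C3*airybi(3^(2/3)*a*k^(1/3)/3), a)


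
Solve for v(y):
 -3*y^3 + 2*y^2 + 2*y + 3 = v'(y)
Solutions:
 v(y) = C1 - 3*y^4/4 + 2*y^3/3 + y^2 + 3*y


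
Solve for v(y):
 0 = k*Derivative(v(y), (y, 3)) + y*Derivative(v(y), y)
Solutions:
 v(y) = C1 + Integral(C2*airyai(y*(-1/k)^(1/3)) + C3*airybi(y*(-1/k)^(1/3)), y)


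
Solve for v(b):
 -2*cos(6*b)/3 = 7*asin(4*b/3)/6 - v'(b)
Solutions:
 v(b) = C1 + 7*b*asin(4*b/3)/6 + 7*sqrt(9 - 16*b^2)/24 + sin(6*b)/9


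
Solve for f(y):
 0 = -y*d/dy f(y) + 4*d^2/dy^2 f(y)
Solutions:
 f(y) = C1 + C2*erfi(sqrt(2)*y/4)


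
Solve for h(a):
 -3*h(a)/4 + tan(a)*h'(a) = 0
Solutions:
 h(a) = C1*sin(a)^(3/4)


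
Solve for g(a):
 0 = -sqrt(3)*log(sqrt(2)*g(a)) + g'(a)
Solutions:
 -2*sqrt(3)*Integral(1/(2*log(_y) + log(2)), (_y, g(a)))/3 = C1 - a


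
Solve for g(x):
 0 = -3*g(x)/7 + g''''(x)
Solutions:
 g(x) = C1*exp(-3^(1/4)*7^(3/4)*x/7) + C2*exp(3^(1/4)*7^(3/4)*x/7) + C3*sin(3^(1/4)*7^(3/4)*x/7) + C4*cos(3^(1/4)*7^(3/4)*x/7)


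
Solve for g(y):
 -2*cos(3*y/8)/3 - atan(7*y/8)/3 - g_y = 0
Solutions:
 g(y) = C1 - y*atan(7*y/8)/3 + 4*log(49*y^2 + 64)/21 - 16*sin(3*y/8)/9


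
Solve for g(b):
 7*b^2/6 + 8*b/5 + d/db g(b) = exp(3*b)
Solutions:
 g(b) = C1 - 7*b^3/18 - 4*b^2/5 + exp(3*b)/3


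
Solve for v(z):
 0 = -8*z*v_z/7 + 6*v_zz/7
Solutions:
 v(z) = C1 + C2*erfi(sqrt(6)*z/3)


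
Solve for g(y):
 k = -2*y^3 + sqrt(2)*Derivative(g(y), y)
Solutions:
 g(y) = C1 + sqrt(2)*k*y/2 + sqrt(2)*y^4/4


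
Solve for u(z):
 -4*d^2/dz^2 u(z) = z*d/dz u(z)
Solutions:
 u(z) = C1 + C2*erf(sqrt(2)*z/4)


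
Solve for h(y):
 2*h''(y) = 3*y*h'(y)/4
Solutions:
 h(y) = C1 + C2*erfi(sqrt(3)*y/4)


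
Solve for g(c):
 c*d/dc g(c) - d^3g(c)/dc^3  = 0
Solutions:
 g(c) = C1 + Integral(C2*airyai(c) + C3*airybi(c), c)


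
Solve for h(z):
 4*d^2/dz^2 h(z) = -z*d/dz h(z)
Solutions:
 h(z) = C1 + C2*erf(sqrt(2)*z/4)


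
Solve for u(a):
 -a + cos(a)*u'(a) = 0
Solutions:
 u(a) = C1 + Integral(a/cos(a), a)


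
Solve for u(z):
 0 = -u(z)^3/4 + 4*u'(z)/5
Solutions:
 u(z) = -2*sqrt(2)*sqrt(-1/(C1 + 5*z))
 u(z) = 2*sqrt(2)*sqrt(-1/(C1 + 5*z))
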